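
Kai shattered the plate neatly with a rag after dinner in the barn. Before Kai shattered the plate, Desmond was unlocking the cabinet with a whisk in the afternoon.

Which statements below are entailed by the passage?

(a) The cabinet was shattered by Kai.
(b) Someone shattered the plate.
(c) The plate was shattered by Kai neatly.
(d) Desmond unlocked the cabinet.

(a) Not entailed — Kai shattered the plate, not the cabinet; the cabinet belongs to the unlocking event.
(b) Entailed — this follows by dropping conjuncts from the shattering event's description.
(c) Entailed — dropping 'in the barn', 'with a rag', 'after dinner' leaves a sub-description the original still satisfies.
(d) Not entailed — 'was unlocking' is progressive on an accomplishment; it does not entail the completed 'unlocked'.

(b), (c)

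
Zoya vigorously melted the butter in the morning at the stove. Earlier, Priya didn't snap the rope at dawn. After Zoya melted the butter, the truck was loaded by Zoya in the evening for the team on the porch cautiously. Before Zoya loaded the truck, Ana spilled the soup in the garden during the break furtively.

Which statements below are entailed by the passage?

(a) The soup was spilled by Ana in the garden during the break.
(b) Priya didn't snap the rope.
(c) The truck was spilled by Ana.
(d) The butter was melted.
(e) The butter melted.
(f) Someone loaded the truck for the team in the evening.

(a), (d), (e), (f)

(a) Entailed — dropping 'furtively' leaves a sub-description the original still satisfies.
(b) Not entailed — dropping 'at dawn' under negation is not valid — the original leaves open that Priya snapped the rope some other way.
(c) Not entailed — Ana spilled the soup, not the truck; the truck belongs to the loading event.
(d) Entailed — the original entails any weakening of itself; this just drops 'vigorously', 'at the stove', 'in the morning' and generalizes the agent.
(e) Entailed — 'Zoya melted the butter' is causative; it entails the inchoative 'the butter melted'.
(f) Entailed — every conjunct here is already in the original loading event.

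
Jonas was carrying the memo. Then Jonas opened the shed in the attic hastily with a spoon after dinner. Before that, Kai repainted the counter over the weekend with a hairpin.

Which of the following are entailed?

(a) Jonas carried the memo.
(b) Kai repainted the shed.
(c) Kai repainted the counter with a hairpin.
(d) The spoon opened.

(a) Entailed — 'carry' is an activity; 'was carrying' entails that some carrying happened, so 'carried' holds.
(b) Not entailed — Kai repainted the counter, not the shed; the shed belongs to the opening event.
(c) Entailed — dropping 'over the weekend' leaves a sub-description the original still satisfies.
(d) Not entailed — the shed is what opened, not the spoon.

(a), (c)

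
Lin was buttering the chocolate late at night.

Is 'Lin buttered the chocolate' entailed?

'was buttering' is progressive; for an accomplishment like 'butter the chocolate', it doesn't entail completion.

no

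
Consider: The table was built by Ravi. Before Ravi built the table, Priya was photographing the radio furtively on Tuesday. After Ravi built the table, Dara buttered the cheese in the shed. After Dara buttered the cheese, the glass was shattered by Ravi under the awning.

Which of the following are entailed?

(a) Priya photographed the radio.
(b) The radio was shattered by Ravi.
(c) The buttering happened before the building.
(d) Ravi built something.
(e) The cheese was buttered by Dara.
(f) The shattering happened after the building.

(d), (e), (f)

(a) Not entailed — 'was photographing' is progressive on an accomplishment; it does not entail the completed 'photographed'.
(b) Not entailed — Ravi shattered the glass, not the radio; the radio belongs to the photographing event.
(c) Not entailed — the narrative places the building before the buttering, not after.
(d) Entailed — this follows by dropping conjuncts from the building event's description.
(e) Entailed — this follows by dropping conjuncts from the buttering event's description.
(f) Entailed — the narrative places the building before the shattering.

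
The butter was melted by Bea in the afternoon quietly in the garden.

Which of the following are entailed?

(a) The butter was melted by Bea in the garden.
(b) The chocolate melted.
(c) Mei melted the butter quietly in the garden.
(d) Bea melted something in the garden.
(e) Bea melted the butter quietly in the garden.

(a) Entailed — dropping 'quietly', 'in the afternoon' leaves a sub-description the original still satisfies.
(b) Not entailed — the butter is what melted, not the chocolate.
(c) Not entailed — the passage has Bea melting the butter, not Mei.
(d) Entailed — every conjunct here is already in the original melting event.
(e) Entailed — dropping 'in the afternoon' leaves a sub-description the original still satisfies.

(a), (d), (e)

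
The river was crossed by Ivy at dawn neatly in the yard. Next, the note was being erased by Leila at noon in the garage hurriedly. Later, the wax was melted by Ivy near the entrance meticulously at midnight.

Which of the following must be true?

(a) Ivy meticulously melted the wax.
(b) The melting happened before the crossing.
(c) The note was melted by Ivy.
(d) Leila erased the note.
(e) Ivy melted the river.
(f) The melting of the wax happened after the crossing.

(a) Entailed — every conjunct here is already in the original melting event.
(b) Not entailed — the narrative places the crossing before the melting, not after.
(c) Not entailed — Ivy melted the wax, not the note; the note belongs to the erasing event.
(d) Not entailed — 'was erasing' is progressive on an accomplishment; it does not entail the completed 'erased'.
(e) Not entailed — Ivy melted the wax, not the river; the river belongs to the crossing event.
(f) Entailed — the narrative places the crossing before the melting.

(a), (f)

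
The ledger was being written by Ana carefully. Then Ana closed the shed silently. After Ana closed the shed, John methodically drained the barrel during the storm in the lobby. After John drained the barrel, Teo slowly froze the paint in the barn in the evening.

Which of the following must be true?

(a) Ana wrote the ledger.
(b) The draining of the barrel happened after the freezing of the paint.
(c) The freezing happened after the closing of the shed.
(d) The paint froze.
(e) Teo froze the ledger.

(a) Not entailed — 'was writing' is progressive on an accomplishment; it does not entail the completed 'wrote'.
(b) Not entailed — the narrative places the draining before the freezing, not after.
(c) Entailed — the narrative places the closing before the freezing.
(d) Entailed — 'Teo froze the paint' is causative; it entails the inchoative 'the paint froze'.
(e) Not entailed — Teo froze the paint, not the ledger; the ledger belongs to the writing event.

(c), (d)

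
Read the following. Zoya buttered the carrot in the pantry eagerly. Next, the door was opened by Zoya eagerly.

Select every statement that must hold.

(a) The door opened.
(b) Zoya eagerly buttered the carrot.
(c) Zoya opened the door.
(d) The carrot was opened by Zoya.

(a), (b), (c)

(a) Entailed — 'Zoya opened the door' is causative; it entails the inchoative 'the door opened'.
(b) Entailed — dropping 'in the pantry' leaves a sub-description the original still satisfies.
(c) Entailed — the original entails any weakening of itself; this just drops 'eagerly'.
(d) Not entailed — Zoya opened the door, not the carrot; the carrot belongs to the buttering event.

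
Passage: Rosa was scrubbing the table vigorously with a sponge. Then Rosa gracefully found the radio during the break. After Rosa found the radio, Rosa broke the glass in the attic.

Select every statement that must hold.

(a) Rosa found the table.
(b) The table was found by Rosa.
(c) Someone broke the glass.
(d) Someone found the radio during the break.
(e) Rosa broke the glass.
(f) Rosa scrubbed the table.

(c), (d), (e), (f)

(a) Not entailed — Rosa found the radio, not the table; the table belongs to the scrubbing event.
(b) Not entailed — Rosa found the radio, not the table; the table belongs to the scrubbing event.
(c) Entailed — dropping 'in the attic' and generalizing the agent leaves a sub-description the original still satisfies.
(d) Entailed — dropping 'gracefully' and generalizing the agent leaves a sub-description the original still satisfies.
(e) Entailed — the original entails any weakening of itself; this just drops 'in the attic'.
(f) Entailed — 'scrub' is an activity; 'was scrubbing' entails that some scrubbing happened, so 'scrubbed' holds.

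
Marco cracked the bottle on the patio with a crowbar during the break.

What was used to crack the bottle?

a crowbar

'with a crowbar' marks the instrument of the cracking event.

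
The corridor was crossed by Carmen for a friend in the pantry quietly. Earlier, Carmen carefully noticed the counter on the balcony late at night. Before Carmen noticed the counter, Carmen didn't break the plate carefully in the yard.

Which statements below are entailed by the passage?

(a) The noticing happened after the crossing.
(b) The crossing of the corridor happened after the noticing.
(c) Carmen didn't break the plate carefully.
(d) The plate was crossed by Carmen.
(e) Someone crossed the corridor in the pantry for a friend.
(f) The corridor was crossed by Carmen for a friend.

(a) Not entailed — the narrative places the noticing before the crossing, not after.
(b) Entailed — the narrative places the noticing before the crossing.
(c) Not entailed — dropping 'in the yard' under negation is not valid — the original leaves open that Carmen broke the plate some other way.
(d) Not entailed — Carmen crossed the corridor, not the plate; the plate belongs to the breaking event.
(e) Entailed — this follows by dropping conjuncts from the crossing event's description.
(f) Entailed — this follows by dropping conjuncts from the crossing event's description.

(b), (e), (f)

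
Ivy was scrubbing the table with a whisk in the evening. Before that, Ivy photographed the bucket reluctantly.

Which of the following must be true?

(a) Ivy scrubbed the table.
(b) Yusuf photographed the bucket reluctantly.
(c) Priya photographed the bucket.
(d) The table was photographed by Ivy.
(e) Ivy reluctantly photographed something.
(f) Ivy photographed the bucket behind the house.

(a), (e)

(a) Entailed — 'scrub' is an activity; 'was scrubbing' entails that some scrubbing happened, so 'scrubbed' holds.
(b) Not entailed — the passage has Ivy photographing the bucket, not Yusuf.
(c) Not entailed — the passage has Ivy photographing the bucket, not Priya.
(d) Not entailed — Ivy photographed the bucket, not the table; the table belongs to the scrubbing event.
(e) Entailed — this follows by dropping conjuncts from the photographing event's description.
(f) Not entailed — 'behind the house' adds information not in the original event.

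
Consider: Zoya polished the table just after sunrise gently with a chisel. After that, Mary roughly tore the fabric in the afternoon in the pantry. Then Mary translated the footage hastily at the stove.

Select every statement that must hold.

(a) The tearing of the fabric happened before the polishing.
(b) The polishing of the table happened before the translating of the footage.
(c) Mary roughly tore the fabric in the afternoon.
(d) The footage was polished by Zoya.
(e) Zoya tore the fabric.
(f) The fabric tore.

(a) Not entailed — the narrative places the polishing before the tearing, not after.
(b) Entailed — the narrative places the polishing before the translating.
(c) Entailed — every conjunct here is already in the original tearing event.
(d) Not entailed — Zoya polished the table, not the footage; the footage belongs to the translating event.
(e) Not entailed — the passage has Mary tearing the fabric, not Zoya.
(f) Entailed — 'Mary tore the fabric' is causative; it entails the inchoative 'the fabric tore'.

(b), (c), (f)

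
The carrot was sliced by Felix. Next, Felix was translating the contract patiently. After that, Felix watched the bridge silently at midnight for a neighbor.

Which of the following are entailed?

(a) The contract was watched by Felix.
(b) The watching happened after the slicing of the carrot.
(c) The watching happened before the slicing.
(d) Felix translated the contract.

(a) Not entailed — Felix watched the bridge, not the contract; the contract belongs to the translating event.
(b) Entailed — the narrative places the slicing before the watching.
(c) Not entailed — the narrative places the slicing before the watching, not after.
(d) Not entailed — 'was translating' is progressive on an accomplishment; it does not entail the completed 'translated'.

(b)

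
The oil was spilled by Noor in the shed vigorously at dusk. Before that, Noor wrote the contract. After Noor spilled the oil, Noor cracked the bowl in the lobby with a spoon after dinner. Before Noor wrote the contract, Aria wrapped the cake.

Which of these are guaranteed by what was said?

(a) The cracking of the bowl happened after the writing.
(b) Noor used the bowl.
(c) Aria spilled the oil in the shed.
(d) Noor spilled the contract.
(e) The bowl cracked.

(a) Entailed — the narrative places the writing before the cracking.
(b) Not entailed — the bowl is the patient, not an instrument — Noor used a spoon.
(c) Not entailed — the passage has Noor spilling the oil, not Aria.
(d) Not entailed — Noor spilled the oil, not the contract; the contract belongs to the writing event.
(e) Entailed — 'Noor cracked the bowl' is causative; it entails the inchoative 'the bowl cracked'.

(a), (e)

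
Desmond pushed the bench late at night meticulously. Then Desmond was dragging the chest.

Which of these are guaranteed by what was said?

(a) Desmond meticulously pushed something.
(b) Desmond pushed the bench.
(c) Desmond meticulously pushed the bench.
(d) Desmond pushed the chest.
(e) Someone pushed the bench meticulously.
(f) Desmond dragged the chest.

(a) Entailed — every conjunct here is already in the original pushing event.
(b) Entailed — the original entails any weakening of itself; this just drops 'meticulously', 'late at night'.
(c) Entailed — every conjunct here is already in the original pushing event.
(d) Not entailed — Desmond pushed the bench, not the chest; the chest belongs to the dragging event.
(e) Entailed — the original entails any weakening of itself; this just drops 'late at night' and generalizes the agent.
(f) Entailed — 'drag' is an activity; 'was dragging' entails that some dragging happened, so 'dragged' holds.

(a), (b), (c), (e), (f)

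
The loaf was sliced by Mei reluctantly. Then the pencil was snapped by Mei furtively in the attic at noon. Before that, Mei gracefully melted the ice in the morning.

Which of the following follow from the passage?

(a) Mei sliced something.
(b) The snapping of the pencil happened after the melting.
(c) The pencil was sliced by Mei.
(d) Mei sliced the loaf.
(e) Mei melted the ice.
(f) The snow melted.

(a), (b), (d), (e)

(a) Entailed — the original entails any weakening of itself; this just drops 'reluctantly' and generalizes the patient.
(b) Entailed — the narrative places the melting before the snapping.
(c) Not entailed — Mei sliced the loaf, not the pencil; the pencil belongs to the snapping event.
(d) Entailed — every conjunct here is already in the original slicing event.
(e) Entailed — dropping 'gracefully', 'in the morning' leaves a sub-description the original still satisfies.
(f) Not entailed — the ice is what melted, not the snow.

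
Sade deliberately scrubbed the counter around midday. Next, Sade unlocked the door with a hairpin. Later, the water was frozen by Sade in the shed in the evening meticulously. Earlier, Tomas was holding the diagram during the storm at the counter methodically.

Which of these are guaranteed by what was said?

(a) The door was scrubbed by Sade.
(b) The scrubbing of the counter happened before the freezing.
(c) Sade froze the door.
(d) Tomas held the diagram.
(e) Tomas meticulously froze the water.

(b), (d)

(a) Not entailed — Sade scrubbed the counter, not the door; the door belongs to the unlocking event.
(b) Entailed — the narrative places the scrubbing before the freezing.
(c) Not entailed — Sade froze the water, not the door; the door belongs to the unlocking event.
(d) Entailed — 'hold' is an activity; 'was holding' entails that some holding happened, so 'held' holds.
(e) Not entailed — the passage has Sade freezing the water, not Tomas.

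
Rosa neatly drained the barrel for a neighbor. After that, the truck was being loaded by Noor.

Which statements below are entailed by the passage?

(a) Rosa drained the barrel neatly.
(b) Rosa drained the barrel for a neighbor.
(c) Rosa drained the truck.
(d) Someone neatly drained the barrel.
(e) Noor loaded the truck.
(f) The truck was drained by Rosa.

(a), (b), (d)

(a) Entailed — dropping 'for a neighbor' leaves a sub-description the original still satisfies.
(b) Entailed — this follows by dropping conjuncts from the draining event's description.
(c) Not entailed — Rosa drained the barrel, not the truck; the truck belongs to the loading event.
(d) Entailed — every conjunct here is already in the original draining event.
(e) Not entailed — 'was loading' is progressive on an accomplishment; it does not entail the completed 'loaded'.
(f) Not entailed — Rosa drained the barrel, not the truck; the truck belongs to the loading event.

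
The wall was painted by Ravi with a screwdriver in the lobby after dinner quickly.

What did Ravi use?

a screwdriver

'with a screwdriver' marks the instrument of the painting event.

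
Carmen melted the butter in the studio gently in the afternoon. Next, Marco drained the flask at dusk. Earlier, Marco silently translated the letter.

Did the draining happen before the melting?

The narrative orders the melting before the draining.

no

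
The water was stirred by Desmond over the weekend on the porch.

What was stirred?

'the water' marks the patient of the stirring event.

the water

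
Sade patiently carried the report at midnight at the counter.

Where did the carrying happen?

at the counter

'at the counter' marks the location of the carrying event.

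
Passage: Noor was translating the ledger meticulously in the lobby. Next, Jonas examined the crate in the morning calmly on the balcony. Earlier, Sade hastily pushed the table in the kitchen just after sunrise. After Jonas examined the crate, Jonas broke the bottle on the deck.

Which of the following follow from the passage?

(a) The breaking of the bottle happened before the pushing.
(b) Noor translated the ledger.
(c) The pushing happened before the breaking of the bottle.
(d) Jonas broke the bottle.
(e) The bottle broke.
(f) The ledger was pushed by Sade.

(c), (d), (e)

(a) Not entailed — the narrative places the pushing before the breaking, not after.
(b) Not entailed — 'was translating' is progressive on an accomplishment; it does not entail the completed 'translated'.
(c) Entailed — the narrative places the pushing before the breaking.
(d) Entailed — dropping 'on the deck' leaves a sub-description the original still satisfies.
(e) Entailed — 'Jonas broke the bottle' is causative; it entails the inchoative 'the bottle broke'.
(f) Not entailed — Sade pushed the table, not the ledger; the ledger belongs to the translating event.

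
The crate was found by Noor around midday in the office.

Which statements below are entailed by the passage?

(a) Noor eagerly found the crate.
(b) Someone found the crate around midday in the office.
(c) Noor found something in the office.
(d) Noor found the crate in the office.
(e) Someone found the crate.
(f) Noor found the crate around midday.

(b), (c), (d), (e), (f)

(a) Not entailed — 'eagerly' adds information not in the original event.
(b) Entailed — generalizing the agent leaves a sub-description the original still satisfies.
(c) Entailed — every conjunct here is already in the original finding event.
(d) Entailed — the original entails any weakening of itself; this just drops 'around midday'.
(e) Entailed — this follows by dropping conjuncts from the finding event's description.
(f) Entailed — dropping 'in the office' leaves a sub-description the original still satisfies.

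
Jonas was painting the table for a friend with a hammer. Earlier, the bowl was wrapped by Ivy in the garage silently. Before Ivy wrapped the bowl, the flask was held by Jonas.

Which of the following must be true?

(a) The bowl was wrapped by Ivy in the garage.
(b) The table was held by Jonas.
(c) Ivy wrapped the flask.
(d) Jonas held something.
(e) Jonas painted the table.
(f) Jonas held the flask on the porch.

(a) Entailed — this follows by dropping conjuncts from the wrapping event's description.
(b) Not entailed — Jonas held the flask, not the table; the table belongs to the painting event.
(c) Not entailed — Ivy wrapped the bowl, not the flask; the flask belongs to the holding event.
(d) Entailed — this follows by dropping conjuncts from the holding event's description.
(e) Not entailed — 'was painting' is progressive on an accomplishment; it does not entail the completed 'painted'.
(f) Not entailed — 'on the porch' adds information not in the original event.

(a), (d)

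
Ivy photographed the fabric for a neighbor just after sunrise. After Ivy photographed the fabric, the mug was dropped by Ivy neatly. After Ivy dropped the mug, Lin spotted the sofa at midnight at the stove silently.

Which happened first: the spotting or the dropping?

The connectives place the dropping before the spotting.

the dropping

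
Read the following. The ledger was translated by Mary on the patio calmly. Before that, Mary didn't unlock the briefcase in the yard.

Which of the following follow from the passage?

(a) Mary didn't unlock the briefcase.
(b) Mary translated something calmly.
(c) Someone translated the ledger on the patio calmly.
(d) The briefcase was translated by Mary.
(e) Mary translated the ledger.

(b), (c), (e)

(a) Not entailed — dropping 'in the yard' under negation is not valid — the original leaves open that Mary unlocked the briefcase some other way.
(b) Entailed — dropping 'on the patio' and generalizing the patient leaves a sub-description the original still satisfies.
(c) Entailed — every conjunct here is already in the original translating event.
(d) Not entailed — Mary translated the ledger, not the briefcase; the briefcase belongs to the unlocking event.
(e) Entailed — dropping 'on the patio', 'calmly' leaves a sub-description the original still satisfies.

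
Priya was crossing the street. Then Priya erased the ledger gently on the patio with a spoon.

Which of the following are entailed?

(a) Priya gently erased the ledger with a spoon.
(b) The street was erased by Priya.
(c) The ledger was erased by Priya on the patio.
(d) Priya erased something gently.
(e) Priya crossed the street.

(a) Entailed — this follows by dropping conjuncts from the erasing event's description.
(b) Not entailed — Priya erased the ledger, not the street; the street belongs to the crossing event.
(c) Entailed — dropping 'gently', 'with a spoon' leaves a sub-description the original still satisfies.
(d) Entailed — dropping 'on the patio', 'with a spoon' and generalizing the patient leaves a sub-description the original still satisfies.
(e) Not entailed — 'was crossing' is progressive on an accomplishment; it does not entail the completed 'crossed'.

(a), (c), (d)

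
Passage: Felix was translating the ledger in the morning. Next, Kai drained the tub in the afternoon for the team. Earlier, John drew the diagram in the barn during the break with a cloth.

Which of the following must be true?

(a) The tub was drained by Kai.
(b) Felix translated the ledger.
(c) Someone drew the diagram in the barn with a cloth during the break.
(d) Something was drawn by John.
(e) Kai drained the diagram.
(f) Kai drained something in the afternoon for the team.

(a), (c), (d), (f)

(a) Entailed — the original entails any weakening of itself; this just drops 'in the afternoon', 'for the team'.
(b) Not entailed — 'was translating' is progressive on an accomplishment; it does not entail the completed 'translated'.
(c) Entailed — the original entails any weakening of itself; this just generalizes the agent.
(d) Entailed — the original entails any weakening of itself; this just drops 'during the break', 'with a cloth', 'in the barn' and generalizes the patient.
(e) Not entailed — Kai drained the tub, not the diagram; the diagram belongs to the drawing event.
(f) Entailed — every conjunct here is already in the original draining event.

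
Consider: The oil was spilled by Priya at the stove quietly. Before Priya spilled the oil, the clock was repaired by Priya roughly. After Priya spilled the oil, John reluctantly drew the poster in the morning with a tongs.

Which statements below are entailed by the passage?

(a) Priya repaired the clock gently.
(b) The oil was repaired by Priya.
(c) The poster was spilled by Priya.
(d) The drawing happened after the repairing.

(a) Not entailed — 'gently' adds a manner not in (and inconsistent with) the original.
(b) Not entailed — Priya repaired the clock, not the oil; the oil belongs to the spilling event.
(c) Not entailed — Priya spilled the oil, not the poster; the poster belongs to the drawing event.
(d) Entailed — the narrative places the repairing before the drawing.

(d)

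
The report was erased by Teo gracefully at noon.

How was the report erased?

gracefully

'gracefully' marks the manner of the erasing event.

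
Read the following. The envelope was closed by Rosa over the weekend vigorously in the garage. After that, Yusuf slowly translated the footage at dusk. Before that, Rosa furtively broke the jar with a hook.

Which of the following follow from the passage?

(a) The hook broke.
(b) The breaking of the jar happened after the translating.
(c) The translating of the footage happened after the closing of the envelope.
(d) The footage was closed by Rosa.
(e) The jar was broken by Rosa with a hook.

(c), (e)

(a) Not entailed — the jar is what broke, not the hook.
(b) Not entailed — the narrative places the breaking before the translating, not after.
(c) Entailed — the narrative places the closing before the translating.
(d) Not entailed — Rosa closed the envelope, not the footage; the footage belongs to the translating event.
(e) Entailed — this follows by dropping conjuncts from the breaking event's description.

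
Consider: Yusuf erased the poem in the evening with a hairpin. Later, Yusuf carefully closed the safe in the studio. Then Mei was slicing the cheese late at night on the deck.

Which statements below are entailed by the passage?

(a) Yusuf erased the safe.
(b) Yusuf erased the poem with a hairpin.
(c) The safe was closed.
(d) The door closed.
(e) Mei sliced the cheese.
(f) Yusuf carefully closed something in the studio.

(b), (c), (f)

(a) Not entailed — Yusuf erased the poem, not the safe; the safe belongs to the closing event.
(b) Entailed — dropping 'in the evening' leaves a sub-description the original still satisfies.
(c) Entailed — the original entails any weakening of itself; this just drops 'in the studio', 'carefully' and generalizes the agent.
(d) Not entailed — the safe is what closed, not the door.
(e) Not entailed — 'was slicing' is progressive on an accomplishment; it does not entail the completed 'sliced'.
(f) Entailed — this follows by dropping conjuncts from the closing event's description.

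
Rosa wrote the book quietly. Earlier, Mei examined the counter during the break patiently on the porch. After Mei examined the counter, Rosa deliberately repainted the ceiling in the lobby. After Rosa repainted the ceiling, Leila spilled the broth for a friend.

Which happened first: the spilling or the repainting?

the repainting

The connectives place the repainting before the spilling.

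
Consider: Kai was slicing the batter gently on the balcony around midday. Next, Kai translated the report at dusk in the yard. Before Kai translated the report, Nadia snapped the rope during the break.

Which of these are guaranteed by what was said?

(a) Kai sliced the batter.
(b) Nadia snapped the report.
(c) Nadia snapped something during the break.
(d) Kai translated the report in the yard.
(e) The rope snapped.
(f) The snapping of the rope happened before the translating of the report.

(a) Not entailed — 'was slicing' is progressive on an accomplishment; it does not entail the completed 'sliced'.
(b) Not entailed — Nadia snapped the rope, not the report; the report belongs to the translating event.
(c) Entailed — generalizing the patient leaves a sub-description the original still satisfies.
(d) Entailed — every conjunct here is already in the original translating event.
(e) Entailed — 'Nadia snapped the rope' is causative; it entails the inchoative 'the rope snapped'.
(f) Entailed — the narrative places the snapping before the translating.

(c), (d), (e), (f)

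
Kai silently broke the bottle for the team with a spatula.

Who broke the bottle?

Kai

'Kai' marks the agent of the breaking event.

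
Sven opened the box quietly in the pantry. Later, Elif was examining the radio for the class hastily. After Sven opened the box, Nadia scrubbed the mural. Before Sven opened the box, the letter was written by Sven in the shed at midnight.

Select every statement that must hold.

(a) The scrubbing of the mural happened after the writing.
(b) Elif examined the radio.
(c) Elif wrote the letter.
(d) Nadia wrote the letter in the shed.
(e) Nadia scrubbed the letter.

(a) Entailed — the narrative places the writing before the scrubbing.
(b) Entailed — 'examine' is an activity; 'was examining' entails that some examining happened, so 'examined' holds.
(c) Not entailed — the passage has Sven writing the letter, not Elif.
(d) Not entailed — the passage has Sven writing the letter, not Nadia.
(e) Not entailed — Nadia scrubbed the mural, not the letter; the letter belongs to the writing event.

(a), (b)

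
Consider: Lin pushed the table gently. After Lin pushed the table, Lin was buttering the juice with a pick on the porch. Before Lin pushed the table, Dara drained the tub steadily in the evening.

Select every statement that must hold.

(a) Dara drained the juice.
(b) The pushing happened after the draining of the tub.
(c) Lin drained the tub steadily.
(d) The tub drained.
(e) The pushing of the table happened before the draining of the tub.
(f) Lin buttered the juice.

(b), (d)

(a) Not entailed — Dara drained the tub, not the juice; the juice belongs to the buttering event.
(b) Entailed — the narrative places the draining before the pushing.
(c) Not entailed — the passage has Dara draining the tub, not Lin.
(d) Entailed — 'Dara drained the tub' is causative; it entails the inchoative 'the tub drained'.
(e) Not entailed — the narrative places the draining before the pushing, not after.
(f) Not entailed — 'was buttering' is progressive on an accomplishment; it does not entail the completed 'buttered'.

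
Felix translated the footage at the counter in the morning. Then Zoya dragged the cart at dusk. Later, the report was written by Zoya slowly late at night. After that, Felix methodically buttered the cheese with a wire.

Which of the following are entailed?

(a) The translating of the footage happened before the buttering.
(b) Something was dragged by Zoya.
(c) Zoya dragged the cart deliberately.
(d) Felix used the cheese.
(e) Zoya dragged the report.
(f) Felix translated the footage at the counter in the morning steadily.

(a) Entailed — the narrative places the translating before the buttering.
(b) Entailed — every conjunct here is already in the original dragging event.
(c) Not entailed — 'deliberately' adds information not in the original event.
(d) Not entailed — the cheese is the patient, not an instrument — Felix used a wire.
(e) Not entailed — Zoya dragged the cart, not the report; the report belongs to the writing event.
(f) Not entailed — 'steadily' adds information not in the original event.

(a), (b)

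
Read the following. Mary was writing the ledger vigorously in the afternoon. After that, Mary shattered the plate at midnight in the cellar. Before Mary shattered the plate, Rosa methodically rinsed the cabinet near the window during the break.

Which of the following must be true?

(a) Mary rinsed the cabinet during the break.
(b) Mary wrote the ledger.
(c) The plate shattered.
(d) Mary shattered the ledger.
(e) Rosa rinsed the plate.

(c)

(a) Not entailed — the passage has Rosa rinsing the cabinet, not Mary.
(b) Not entailed — 'was writing' is progressive on an accomplishment; it does not entail the completed 'wrote'.
(c) Entailed — 'Mary shattered the plate' is causative; it entails the inchoative 'the plate shattered'.
(d) Not entailed — Mary shattered the plate, not the ledger; the ledger belongs to the writing event.
(e) Not entailed — Rosa rinsed the cabinet, not the plate; the plate belongs to the shattering event.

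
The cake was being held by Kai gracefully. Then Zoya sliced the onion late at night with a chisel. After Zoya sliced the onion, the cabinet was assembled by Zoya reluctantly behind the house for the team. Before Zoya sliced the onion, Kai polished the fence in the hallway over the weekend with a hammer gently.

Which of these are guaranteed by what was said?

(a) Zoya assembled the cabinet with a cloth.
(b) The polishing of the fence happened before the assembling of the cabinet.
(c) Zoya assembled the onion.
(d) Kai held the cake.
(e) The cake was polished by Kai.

(b), (d)

(a) Not entailed — 'with a cloth' adds information not in the original event.
(b) Entailed — the narrative places the polishing before the assembling.
(c) Not entailed — Zoya assembled the cabinet, not the onion; the onion belongs to the slicing event.
(d) Entailed — 'hold' is an activity; 'was holding' entails that some holding happened, so 'held' holds.
(e) Not entailed — Kai polished the fence, not the cake; the cake belongs to the holding event.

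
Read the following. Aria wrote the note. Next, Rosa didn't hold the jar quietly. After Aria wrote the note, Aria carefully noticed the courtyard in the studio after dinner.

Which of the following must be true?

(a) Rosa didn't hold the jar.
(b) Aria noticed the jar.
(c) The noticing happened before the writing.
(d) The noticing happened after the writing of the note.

(d)

(a) Not entailed — dropping 'quietly' under negation is not valid — the original leaves open that Rosa held the jar some other way.
(b) Not entailed — Aria noticed the courtyard, not the jar; the jar belongs to the holding event.
(c) Not entailed — the narrative places the writing before the noticing, not after.
(d) Entailed — the narrative places the writing before the noticing.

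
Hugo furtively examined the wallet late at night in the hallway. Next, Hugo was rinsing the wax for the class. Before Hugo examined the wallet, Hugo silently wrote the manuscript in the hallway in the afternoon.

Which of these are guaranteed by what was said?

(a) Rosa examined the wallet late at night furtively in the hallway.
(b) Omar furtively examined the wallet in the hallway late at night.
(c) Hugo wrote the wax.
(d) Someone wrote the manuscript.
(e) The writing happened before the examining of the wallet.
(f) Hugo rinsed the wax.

(a) Not entailed — the passage has Hugo examining the wallet, not Rosa.
(b) Not entailed — the passage has Hugo examining the wallet, not Omar.
(c) Not entailed — Hugo wrote the manuscript, not the wax; the wax belongs to the rinsing event.
(d) Entailed — every conjunct here is already in the original writing event.
(e) Entailed — the narrative places the writing before the examining.
(f) Entailed — 'rinse' is an activity; 'was rinsing' entails that some rinsing happened, so 'rinsed' holds.

(d), (e), (f)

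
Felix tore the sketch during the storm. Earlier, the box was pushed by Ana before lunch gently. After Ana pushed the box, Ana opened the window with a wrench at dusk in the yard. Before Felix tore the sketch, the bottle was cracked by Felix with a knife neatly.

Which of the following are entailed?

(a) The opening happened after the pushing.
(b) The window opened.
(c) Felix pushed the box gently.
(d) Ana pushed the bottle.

(a) Entailed — the narrative places the pushing before the opening.
(b) Entailed — 'Ana opened the window' is causative; it entails the inchoative 'the window opened'.
(c) Not entailed — the passage has Ana pushing the box, not Felix.
(d) Not entailed — Ana pushed the box, not the bottle; the bottle belongs to the cracking event.

(a), (b)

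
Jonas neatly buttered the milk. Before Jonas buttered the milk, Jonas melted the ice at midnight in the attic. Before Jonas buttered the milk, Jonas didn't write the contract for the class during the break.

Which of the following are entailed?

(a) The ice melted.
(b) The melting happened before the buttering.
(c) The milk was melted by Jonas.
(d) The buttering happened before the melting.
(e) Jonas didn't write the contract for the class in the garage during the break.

(a) Entailed — 'Jonas melted the ice' is causative; it entails the inchoative 'the ice melted'.
(b) Entailed — the narrative places the melting before the buttering.
(c) Not entailed — Jonas melted the ice, not the milk; the milk belongs to the buttering event.
(d) Not entailed — the narrative places the melting before the buttering, not after.
(e) Entailed — under negation, adding a further restriction is entailed: if no such writing event occurred, none occurred in the garage either.

(a), (b), (e)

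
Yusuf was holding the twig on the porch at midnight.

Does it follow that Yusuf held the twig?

'hold' is atelic; if Yusuf was holding the twig, then Yusuf held the twig (for some time).

yes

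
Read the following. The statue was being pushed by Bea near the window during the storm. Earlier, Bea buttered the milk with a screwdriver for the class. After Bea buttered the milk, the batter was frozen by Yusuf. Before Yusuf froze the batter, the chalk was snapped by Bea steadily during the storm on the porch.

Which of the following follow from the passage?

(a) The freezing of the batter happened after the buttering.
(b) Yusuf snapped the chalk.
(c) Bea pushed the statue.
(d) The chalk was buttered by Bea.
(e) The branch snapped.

(a), (c)

(a) Entailed — the narrative places the buttering before the freezing.
(b) Not entailed — the passage has Bea snapping the chalk, not Yusuf.
(c) Entailed — 'push' is an activity; 'was pushing' entails that some pushing happened, so 'pushed' holds.
(d) Not entailed — Bea buttered the milk, not the chalk; the chalk belongs to the snapping event.
(e) Not entailed — the chalk is what snapped, not the branch.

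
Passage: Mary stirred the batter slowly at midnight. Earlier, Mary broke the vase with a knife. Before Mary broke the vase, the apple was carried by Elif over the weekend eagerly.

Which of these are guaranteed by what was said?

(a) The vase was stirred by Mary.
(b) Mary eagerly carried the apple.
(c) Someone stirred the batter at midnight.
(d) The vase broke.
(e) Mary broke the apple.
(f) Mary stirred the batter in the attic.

(c), (d)

(a) Not entailed — Mary stirred the batter, not the vase; the vase belongs to the breaking event.
(b) Not entailed — the passage has Elif carrying the apple, not Mary.
(c) Entailed — dropping 'slowly' and generalizing the agent leaves a sub-description the original still satisfies.
(d) Entailed — 'Mary broke the vase' is causative; it entails the inchoative 'the vase broke'.
(e) Not entailed — Mary broke the vase, not the apple; the apple belongs to the carrying event.
(f) Not entailed — 'in the attic' adds information not in the original event.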